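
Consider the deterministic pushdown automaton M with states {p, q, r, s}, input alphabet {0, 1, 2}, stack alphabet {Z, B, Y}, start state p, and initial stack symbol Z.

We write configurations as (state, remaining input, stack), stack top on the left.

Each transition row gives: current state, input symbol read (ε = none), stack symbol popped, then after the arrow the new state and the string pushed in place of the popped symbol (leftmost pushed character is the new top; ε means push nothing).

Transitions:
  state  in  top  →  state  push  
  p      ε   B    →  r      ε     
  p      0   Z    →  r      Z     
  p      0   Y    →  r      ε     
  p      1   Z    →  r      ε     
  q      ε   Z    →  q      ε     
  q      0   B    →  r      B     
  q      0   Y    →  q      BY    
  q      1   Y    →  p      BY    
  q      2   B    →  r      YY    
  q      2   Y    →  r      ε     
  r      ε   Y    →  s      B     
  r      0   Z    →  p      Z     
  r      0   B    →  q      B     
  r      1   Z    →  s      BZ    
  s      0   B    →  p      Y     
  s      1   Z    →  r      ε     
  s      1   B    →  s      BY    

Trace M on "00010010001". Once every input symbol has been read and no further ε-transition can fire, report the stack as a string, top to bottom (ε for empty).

(p, 00010010001, Z) ⊢ (r, 0010010001, Z) ⊢ (p, 010010001, Z) ⊢ (r, 10010001, Z) ⊢ (s, 0010001, BZ) ⊢ (p, 010001, YZ) ⊢ (r, 10001, Z) ⊢ (s, 0001, BZ) ⊢ (p, 001, YZ) ⊢ (r, 01, Z) ⊢ (p, 1, Z) ⊢ (r, ε, ε)
All input consumed in state r with stack ε.

ε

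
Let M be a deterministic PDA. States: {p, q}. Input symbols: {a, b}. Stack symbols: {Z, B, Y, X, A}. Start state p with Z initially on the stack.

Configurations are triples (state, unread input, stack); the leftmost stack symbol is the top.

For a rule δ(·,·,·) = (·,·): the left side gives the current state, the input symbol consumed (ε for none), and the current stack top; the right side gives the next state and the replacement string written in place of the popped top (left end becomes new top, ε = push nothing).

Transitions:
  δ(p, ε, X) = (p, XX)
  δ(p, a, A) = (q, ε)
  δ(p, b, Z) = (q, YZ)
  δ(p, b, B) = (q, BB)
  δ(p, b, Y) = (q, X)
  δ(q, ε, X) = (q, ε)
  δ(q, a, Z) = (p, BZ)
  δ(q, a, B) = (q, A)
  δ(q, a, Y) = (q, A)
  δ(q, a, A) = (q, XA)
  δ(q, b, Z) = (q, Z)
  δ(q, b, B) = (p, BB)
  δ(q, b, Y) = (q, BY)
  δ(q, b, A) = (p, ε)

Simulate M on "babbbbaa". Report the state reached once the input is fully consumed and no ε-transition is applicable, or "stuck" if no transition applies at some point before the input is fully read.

(p, babbbbaa, Z)
  read b, top Z: go to q, push YZ → (q, abbbbaa, YZ)
  read a, top Y: go to q, push A → (q, bbbbaa, AZ)
  read b, top A: go to p, push ε → (p, bbbaa, Z)
  read b, top Z: go to q, push YZ → (q, bbaa, YZ)
  read b, top Y: go to q, push BY → (q, baa, BYZ)
  read b, top B: go to p, push BB → (p, aa, BBYZ)
No transition for (p, a, top B); M blocks with input aa remaining.

stuck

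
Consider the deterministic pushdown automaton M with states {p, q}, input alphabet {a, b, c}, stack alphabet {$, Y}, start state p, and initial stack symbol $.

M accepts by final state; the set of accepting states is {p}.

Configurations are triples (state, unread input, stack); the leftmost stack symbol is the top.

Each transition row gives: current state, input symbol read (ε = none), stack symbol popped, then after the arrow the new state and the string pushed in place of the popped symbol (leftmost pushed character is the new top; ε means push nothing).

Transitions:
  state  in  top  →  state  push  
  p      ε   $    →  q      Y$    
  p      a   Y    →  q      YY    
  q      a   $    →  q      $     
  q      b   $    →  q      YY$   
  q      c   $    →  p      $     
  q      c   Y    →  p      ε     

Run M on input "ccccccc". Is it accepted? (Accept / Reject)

(p, ccccccc, $)
  ε-move, top $: go to q, push Y$ → (q, ccccccc, Y$)
  read c, top Y: go to p, push ε → (p, cccccc, $)
  ε-move, top $: go to q, push Y$ → (q, cccccc, Y$)
  read c, top Y: go to p, push ε → (p, ccccc, $)
  ε-move, top $: go to q, push Y$ → (q, ccccc, Y$)
  read c, top Y: go to p, push ε → (p, cccc, $)
  ε-move, top $: go to q, push Y$ → (q, cccc, Y$)
  read c, top Y: go to p, push ε → (p, ccc, $)
  ε-move, top $: go to q, push Y$ → (q, ccc, Y$)
  read c, top Y: go to p, push ε → (p, cc, $)
  ε-move, top $: go to q, push Y$ → (q, cc, Y$)
  read c, top Y: go to p, push ε → (p, c, $)
  ε-move, top $: go to q, push Y$ → (q, c, Y$)
  read c, top Y: go to p, push ε → (p, ε, $)
All input consumed; state p ∈ F.

Accept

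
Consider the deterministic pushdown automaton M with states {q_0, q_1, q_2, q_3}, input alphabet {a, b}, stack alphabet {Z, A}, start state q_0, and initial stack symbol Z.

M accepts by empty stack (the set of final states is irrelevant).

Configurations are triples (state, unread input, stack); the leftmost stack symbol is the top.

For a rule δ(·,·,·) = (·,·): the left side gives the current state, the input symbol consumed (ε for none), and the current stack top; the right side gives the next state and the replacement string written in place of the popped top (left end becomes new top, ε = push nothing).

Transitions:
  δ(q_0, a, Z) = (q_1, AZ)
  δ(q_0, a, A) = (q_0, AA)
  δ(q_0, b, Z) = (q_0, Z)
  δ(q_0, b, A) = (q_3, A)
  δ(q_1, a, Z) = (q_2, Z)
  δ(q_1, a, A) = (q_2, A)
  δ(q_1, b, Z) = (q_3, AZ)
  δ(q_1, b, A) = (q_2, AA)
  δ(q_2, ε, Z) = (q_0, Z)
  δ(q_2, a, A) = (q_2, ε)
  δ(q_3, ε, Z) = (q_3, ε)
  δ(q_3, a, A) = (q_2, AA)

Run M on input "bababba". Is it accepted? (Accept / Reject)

(q_0, bababba, Z)
  read b, top Z: go to q_0, push Z → (q_0, ababba, Z)
  read a, top Z: go to q_1, push AZ → (q_1, babba, AZ)
  read b, top A: go to q_2, push AA → (q_2, abba, AAZ)
  read a, top A: go to q_2, push ε → (q_2, bba, AZ)
No transition applies at (q_2, bba, AZ); input not fully consumed.

Reject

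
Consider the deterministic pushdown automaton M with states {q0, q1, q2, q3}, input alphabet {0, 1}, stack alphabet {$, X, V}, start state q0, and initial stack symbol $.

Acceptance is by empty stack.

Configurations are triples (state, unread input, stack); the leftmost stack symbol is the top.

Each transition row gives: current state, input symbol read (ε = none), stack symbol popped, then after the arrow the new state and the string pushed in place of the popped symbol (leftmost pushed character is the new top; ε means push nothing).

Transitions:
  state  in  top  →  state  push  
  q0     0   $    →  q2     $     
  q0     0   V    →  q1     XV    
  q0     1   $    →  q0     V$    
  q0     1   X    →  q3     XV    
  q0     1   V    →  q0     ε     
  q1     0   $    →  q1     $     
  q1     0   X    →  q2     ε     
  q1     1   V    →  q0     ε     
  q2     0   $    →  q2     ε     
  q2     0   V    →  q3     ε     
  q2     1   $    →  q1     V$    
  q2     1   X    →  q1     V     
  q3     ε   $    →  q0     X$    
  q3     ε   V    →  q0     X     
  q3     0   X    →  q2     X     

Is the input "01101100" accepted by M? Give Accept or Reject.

(q0, 01101100, $)
  read 0, top $: go to q2, push $ → (q2, 1101100, $)
  read 1, top $: go to q1, push V$ → (q1, 101100, V$)
  read 1, top V: go to q0, push ε → (q0, 01100, $)
  read 0, top $: go to q2, push $ → (q2, 1100, $)
  read 1, top $: go to q1, push V$ → (q1, 100, V$)
  read 1, top V: go to q0, push ε → (q0, 00, $)
  read 0, top $: go to q2, push $ → (q2, 0, $)
  read 0, top $: go to q2, push ε → (q2, ε, ε)
All input consumed and the stack is empty.

Accept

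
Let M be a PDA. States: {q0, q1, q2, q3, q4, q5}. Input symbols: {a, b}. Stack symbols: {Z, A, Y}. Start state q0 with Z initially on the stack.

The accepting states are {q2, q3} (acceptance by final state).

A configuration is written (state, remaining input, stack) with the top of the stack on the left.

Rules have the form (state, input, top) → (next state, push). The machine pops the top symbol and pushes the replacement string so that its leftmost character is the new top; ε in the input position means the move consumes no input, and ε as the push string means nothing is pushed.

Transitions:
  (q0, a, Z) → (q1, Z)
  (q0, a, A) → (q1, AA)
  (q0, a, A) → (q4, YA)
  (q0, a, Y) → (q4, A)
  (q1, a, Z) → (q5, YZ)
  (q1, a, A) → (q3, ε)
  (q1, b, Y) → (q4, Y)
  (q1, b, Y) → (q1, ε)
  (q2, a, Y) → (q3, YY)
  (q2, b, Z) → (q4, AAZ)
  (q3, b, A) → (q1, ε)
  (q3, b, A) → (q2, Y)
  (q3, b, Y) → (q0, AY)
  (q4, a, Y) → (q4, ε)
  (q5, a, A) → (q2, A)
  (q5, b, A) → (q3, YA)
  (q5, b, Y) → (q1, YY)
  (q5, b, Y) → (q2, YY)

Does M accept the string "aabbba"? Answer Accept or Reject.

Reject

No computation consumes all input and reaches a final state.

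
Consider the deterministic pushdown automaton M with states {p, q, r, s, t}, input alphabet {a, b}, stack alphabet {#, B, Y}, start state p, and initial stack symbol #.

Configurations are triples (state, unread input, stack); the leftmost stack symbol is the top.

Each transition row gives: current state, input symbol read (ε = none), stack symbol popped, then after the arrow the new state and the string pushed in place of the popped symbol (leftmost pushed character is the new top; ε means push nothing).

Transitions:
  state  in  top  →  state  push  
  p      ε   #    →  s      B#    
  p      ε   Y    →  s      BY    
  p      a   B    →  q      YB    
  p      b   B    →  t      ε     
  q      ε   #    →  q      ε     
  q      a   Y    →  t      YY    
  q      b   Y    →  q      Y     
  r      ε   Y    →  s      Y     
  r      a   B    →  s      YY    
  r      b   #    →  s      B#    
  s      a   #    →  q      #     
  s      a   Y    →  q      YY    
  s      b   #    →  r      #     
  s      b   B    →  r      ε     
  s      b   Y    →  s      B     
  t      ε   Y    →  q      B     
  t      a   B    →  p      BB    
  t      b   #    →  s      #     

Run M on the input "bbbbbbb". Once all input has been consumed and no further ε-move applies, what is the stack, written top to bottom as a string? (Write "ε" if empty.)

#

(p, bbbbbbb, #)
  ε-move, top #: go to s, push B# → (s, bbbbbbb, B#)
  read b, top B: go to r, push ε → (r, bbbbbb, #)
  read b, top #: go to s, push B# → (s, bbbbb, B#)
  read b, top B: go to r, push ε → (r, bbbb, #)
  read b, top #: go to s, push B# → (s, bbb, B#)
  read b, top B: go to r, push ε → (r, bb, #)
  read b, top #: go to s, push B# → (s, b, B#)
  read b, top B: go to r, push ε → (r, ε, #)
All input consumed in state r with stack #.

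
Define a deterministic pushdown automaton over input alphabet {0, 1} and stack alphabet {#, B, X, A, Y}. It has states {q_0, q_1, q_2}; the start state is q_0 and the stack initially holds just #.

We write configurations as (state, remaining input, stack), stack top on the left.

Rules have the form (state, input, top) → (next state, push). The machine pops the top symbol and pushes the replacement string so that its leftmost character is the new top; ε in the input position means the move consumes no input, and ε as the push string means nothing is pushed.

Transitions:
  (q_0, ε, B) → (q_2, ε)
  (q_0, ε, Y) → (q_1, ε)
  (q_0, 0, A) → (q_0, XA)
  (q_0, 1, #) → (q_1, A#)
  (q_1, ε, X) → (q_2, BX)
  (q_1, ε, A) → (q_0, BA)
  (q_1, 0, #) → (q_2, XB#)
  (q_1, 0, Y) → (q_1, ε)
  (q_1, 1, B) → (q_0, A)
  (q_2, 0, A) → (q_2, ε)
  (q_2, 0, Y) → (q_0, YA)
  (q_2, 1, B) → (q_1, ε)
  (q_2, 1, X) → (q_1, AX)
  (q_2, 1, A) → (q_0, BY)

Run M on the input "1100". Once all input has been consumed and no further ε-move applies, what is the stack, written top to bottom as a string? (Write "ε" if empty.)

(q_0, 1100, #)
  read 1, top #: go to q_1, push A# → (q_1, 100, A#)
  ε-move, top A: go to q_0, push BA → (q_0, 100, BA#)
  ε-move, top B: go to q_2, push ε → (q_2, 100, A#)
  read 1, top A: go to q_0, push BY → (q_0, 00, BY#)
  ε-move, top B: go to q_2, push ε → (q_2, 00, Y#)
  read 0, top Y: go to q_0, push YA → (q_0, 0, YA#)
  ε-move, top Y: go to q_1, push ε → (q_1, 0, A#)
  ε-move, top A: go to q_0, push BA → (q_0, 0, BA#)
  ε-move, top B: go to q_2, push ε → (q_2, 0, A#)
  read 0, top A: go to q_2, push ε → (q_2, ε, #)
All input consumed in state q_2 with stack #.

#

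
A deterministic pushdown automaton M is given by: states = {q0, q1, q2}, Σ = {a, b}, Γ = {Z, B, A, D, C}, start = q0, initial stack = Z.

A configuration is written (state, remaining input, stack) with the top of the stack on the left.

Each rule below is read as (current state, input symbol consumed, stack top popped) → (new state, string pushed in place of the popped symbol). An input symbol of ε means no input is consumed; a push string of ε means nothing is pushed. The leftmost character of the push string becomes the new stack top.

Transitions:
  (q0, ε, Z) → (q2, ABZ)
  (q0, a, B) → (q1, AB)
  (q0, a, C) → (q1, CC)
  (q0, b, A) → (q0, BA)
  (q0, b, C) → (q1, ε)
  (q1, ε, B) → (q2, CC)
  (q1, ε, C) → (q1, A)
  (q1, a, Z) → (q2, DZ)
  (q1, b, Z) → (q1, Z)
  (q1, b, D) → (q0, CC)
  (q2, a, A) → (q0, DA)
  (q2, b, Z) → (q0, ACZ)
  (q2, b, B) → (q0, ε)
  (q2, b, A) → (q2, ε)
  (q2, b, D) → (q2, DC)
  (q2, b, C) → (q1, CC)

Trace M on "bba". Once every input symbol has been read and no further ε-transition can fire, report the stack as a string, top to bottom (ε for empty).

DABZ

(q0, bba, Z) ⊢ (q2, bba, ABZ) ⊢ (q2, ba, BZ) ⊢ (q0, a, Z) ⊢ (q2, a, ABZ) ⊢ (q0, ε, DABZ)
All input consumed in state q0 with stack DABZ.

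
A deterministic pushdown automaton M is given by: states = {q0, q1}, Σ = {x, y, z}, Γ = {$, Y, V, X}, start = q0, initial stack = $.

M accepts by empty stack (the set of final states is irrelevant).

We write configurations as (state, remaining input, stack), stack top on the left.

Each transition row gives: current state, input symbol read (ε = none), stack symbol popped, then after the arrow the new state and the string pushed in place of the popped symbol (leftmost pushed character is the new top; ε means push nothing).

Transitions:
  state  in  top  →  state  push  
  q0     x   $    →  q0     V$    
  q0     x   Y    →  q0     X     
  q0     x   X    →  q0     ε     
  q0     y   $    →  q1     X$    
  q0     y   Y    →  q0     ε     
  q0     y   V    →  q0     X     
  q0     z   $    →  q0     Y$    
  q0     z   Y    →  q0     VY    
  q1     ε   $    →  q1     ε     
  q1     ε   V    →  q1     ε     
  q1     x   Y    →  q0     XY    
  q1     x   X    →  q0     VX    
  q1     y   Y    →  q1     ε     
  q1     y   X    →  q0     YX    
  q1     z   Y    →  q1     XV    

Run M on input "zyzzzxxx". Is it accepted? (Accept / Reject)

Reject

(q0, zyzzzxxx, $) ⊢ (q0, yzzzxxx, Y$) ⊢ (q0, zzzxxx, $) ⊢ (q0, zzxxx, Y$) ⊢ (q0, zxxx, VY$)
No transition applies at (q0, zxxx, VY$); input not fully consumed.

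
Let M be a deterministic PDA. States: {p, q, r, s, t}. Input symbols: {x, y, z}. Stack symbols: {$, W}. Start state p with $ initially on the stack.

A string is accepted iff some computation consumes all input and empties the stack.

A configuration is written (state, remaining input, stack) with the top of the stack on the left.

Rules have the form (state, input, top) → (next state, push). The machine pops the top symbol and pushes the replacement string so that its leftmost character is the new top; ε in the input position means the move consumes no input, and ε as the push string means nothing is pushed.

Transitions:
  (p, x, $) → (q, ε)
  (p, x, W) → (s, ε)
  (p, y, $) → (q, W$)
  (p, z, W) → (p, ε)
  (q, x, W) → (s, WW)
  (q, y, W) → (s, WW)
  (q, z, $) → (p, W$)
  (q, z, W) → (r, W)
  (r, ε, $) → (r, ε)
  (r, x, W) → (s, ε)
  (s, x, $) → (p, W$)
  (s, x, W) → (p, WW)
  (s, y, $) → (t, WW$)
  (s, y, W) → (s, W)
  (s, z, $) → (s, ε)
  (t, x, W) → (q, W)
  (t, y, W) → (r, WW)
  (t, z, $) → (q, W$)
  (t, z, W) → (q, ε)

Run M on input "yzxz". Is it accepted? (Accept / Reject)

(p, yzxz, $)
  read y, top $: go to q, push W$ → (q, zxz, W$)
  read z, top W: go to r, push W → (r, xz, W$)
  read x, top W: go to s, push ε → (s, z, $)
  read z, top $: go to s, push ε → (s, ε, ε)
All input consumed and the stack is empty.

Accept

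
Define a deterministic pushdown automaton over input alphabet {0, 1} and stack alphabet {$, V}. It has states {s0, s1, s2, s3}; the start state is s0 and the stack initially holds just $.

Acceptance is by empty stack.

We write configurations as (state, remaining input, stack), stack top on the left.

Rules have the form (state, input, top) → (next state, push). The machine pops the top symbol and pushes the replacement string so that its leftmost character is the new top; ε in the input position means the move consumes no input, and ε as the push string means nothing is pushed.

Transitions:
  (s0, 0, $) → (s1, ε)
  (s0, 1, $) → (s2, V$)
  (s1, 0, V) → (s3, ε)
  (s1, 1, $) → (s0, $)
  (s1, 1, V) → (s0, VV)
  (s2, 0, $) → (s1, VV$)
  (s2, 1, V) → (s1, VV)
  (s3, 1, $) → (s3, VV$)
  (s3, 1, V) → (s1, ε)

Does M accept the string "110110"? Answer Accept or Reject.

(s0, 110110, $)
  read 1, top $: go to s2, push V$ → (s2, 10110, V$)
  read 1, top V: go to s1, push VV → (s1, 0110, VV$)
  read 0, top V: go to s3, push ε → (s3, 110, V$)
  read 1, top V: go to s1, push ε → (s1, 10, $)
  read 1, top $: go to s0, push $ → (s0, 0, $)
  read 0, top $: go to s1, push ε → (s1, ε, ε)
All input consumed and the stack is empty.

Accept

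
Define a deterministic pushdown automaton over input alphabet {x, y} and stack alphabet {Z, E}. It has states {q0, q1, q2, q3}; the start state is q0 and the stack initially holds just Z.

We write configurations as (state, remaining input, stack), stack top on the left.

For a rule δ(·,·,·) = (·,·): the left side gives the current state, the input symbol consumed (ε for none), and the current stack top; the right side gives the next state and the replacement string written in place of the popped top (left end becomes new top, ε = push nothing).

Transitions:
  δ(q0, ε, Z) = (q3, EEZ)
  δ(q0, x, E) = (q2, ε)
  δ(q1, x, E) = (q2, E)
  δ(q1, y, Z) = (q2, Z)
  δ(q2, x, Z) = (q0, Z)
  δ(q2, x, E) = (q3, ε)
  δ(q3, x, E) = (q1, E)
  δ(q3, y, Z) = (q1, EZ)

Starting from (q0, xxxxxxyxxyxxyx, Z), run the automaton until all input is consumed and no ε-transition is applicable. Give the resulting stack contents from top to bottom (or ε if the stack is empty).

EZ

(q0, xxxxxxyxxyxxyx, Z) ⊢ (q3, xxxxxxyxxyxxyx, EEZ) ⊢ (q1, xxxxxyxxyxxyx, EEZ) ⊢ (q2, xxxxyxxyxxyx, EEZ) ⊢ (q3, xxxyxxyxxyx, EZ) ⊢ (q1, xxyxxyxxyx, EZ) ⊢ (q2, xyxxyxxyx, EZ) ⊢ (q3, yxxyxxyx, Z) ⊢ (q1, xxyxxyx, EZ) ⊢ (q2, xyxxyx, EZ) ⊢ (q3, yxxyx, Z) ⊢ (q1, xxyx, EZ) ⊢ (q2, xyx, EZ) ⊢ (q3, yx, Z) ⊢ (q1, x, EZ) ⊢ (q2, ε, EZ)
All input consumed in state q2 with stack EZ.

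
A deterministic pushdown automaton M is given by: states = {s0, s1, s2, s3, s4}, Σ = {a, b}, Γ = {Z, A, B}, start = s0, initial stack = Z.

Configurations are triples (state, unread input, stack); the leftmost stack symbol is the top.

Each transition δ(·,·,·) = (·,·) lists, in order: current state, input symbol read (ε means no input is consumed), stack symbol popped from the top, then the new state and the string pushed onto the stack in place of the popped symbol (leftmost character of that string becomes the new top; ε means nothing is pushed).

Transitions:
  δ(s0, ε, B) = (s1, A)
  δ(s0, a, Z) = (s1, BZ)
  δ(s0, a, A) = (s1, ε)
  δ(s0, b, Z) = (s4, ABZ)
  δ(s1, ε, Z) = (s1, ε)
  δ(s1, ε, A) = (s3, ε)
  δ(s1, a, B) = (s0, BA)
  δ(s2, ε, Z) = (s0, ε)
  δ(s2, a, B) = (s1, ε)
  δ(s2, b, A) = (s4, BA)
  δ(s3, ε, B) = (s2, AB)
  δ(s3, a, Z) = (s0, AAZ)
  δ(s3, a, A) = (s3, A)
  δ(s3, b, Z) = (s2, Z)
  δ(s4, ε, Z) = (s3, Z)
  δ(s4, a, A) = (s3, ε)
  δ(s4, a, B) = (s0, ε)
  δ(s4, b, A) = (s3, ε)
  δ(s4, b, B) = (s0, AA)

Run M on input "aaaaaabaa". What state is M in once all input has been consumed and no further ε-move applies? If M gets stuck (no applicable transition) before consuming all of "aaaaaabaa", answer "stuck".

(s0, aaaaaabaa, Z)
  read a, top Z: go to s1, push BZ → (s1, aaaaabaa, BZ)
  read a, top B: go to s0, push BA → (s0, aaaabaa, BAZ)
  ε-move, top B: go to s1, push A → (s1, aaaabaa, AAZ)
  ε-move, top A: go to s3, push ε → (s3, aaaabaa, AZ)
  read a, top A: go to s3, push A → (s3, aaabaa, AZ)
  read a, top A: go to s3, push A → (s3, aabaa, AZ)
  read a, top A: go to s3, push A → (s3, abaa, AZ)
  read a, top A: go to s3, push A → (s3, baa, AZ)
No transition for (s3, b, top A); M blocks with input baa remaining.

stuck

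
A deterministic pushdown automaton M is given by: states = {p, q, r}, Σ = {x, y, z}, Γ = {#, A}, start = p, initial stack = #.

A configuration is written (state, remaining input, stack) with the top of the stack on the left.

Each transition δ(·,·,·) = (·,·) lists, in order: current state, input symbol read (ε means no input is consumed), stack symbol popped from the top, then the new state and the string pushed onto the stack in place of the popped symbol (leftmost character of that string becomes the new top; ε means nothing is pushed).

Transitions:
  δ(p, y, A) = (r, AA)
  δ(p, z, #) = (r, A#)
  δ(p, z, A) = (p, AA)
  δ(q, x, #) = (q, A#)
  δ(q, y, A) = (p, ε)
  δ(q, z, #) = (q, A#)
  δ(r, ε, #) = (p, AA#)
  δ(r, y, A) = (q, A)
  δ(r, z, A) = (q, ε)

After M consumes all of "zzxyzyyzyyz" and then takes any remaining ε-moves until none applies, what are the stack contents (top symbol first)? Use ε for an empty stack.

(p, zzxyzyyzyyz, #)
  read z, top #: go to r, push A# → (r, zxyzyyzyyz, A#)
  read z, top A: go to q, push ε → (q, xyzyyzyyz, #)
  read x, top #: go to q, push A# → (q, yzyyzyyz, A#)
  read y, top A: go to p, push ε → (p, zyyzyyz, #)
  read z, top #: go to r, push A# → (r, yyzyyz, A#)
  read y, top A: go to q, push A → (q, yzyyz, A#)
  read y, top A: go to p, push ε → (p, zyyz, #)
  read z, top #: go to r, push A# → (r, yyz, A#)
  read y, top A: go to q, push A → (q, yz, A#)
  read y, top A: go to p, push ε → (p, z, #)
  read z, top #: go to r, push A# → (r, ε, A#)
All input consumed in state r with stack A#.

A#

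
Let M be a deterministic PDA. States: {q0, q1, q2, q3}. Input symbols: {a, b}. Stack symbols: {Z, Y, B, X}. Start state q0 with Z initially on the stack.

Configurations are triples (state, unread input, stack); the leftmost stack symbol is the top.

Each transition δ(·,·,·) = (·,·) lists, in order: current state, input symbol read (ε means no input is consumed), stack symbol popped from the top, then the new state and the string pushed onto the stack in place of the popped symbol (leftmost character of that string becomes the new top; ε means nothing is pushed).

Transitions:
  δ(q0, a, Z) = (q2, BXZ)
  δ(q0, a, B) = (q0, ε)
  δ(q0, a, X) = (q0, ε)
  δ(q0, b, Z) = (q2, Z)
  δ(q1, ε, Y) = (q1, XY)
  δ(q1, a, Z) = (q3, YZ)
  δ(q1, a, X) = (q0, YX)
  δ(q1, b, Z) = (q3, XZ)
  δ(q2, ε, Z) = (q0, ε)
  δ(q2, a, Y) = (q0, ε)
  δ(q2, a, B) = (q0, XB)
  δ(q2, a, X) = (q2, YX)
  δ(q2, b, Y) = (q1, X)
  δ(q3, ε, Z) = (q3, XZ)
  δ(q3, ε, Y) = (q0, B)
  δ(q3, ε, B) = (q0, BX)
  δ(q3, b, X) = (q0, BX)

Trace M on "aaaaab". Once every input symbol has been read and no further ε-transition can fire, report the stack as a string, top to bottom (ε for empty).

(q0, aaaaab, Z)
  read a, top Z: go to q2, push BXZ → (q2, aaaab, BXZ)
  read a, top B: go to q0, push XB → (q0, aaab, XBXZ)
  read a, top X: go to q0, push ε → (q0, aab, BXZ)
  read a, top B: go to q0, push ε → (q0, ab, XZ)
  read a, top X: go to q0, push ε → (q0, b, Z)
  read b, top Z: go to q2, push Z → (q2, ε, Z)
  ε-move, top Z: go to q0, push ε → (q0, ε, ε)
All input consumed in state q0 with stack ε.

ε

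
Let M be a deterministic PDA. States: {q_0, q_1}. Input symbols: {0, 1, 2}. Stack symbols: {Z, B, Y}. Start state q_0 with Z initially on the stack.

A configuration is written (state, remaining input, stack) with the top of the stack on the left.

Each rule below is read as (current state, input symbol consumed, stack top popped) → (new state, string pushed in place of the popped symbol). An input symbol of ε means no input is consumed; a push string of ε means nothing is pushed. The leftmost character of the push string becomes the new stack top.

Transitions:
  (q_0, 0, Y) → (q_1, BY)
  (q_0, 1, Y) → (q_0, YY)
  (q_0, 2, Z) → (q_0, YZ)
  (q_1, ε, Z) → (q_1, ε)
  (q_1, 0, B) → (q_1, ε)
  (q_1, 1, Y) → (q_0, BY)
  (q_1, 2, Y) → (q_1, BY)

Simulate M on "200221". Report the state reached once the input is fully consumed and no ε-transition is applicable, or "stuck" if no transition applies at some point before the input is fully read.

(q_0, 200221, Z)
  read 2, top Z: go to q_0, push YZ → (q_0, 00221, YZ)
  read 0, top Y: go to q_1, push BY → (q_1, 0221, BYZ)
  read 0, top B: go to q_1, push ε → (q_1, 221, YZ)
  read 2, top Y: go to q_1, push BY → (q_1, 21, BYZ)
No transition for (q_1, 2, top B); M blocks with input 21 remaining.

stuck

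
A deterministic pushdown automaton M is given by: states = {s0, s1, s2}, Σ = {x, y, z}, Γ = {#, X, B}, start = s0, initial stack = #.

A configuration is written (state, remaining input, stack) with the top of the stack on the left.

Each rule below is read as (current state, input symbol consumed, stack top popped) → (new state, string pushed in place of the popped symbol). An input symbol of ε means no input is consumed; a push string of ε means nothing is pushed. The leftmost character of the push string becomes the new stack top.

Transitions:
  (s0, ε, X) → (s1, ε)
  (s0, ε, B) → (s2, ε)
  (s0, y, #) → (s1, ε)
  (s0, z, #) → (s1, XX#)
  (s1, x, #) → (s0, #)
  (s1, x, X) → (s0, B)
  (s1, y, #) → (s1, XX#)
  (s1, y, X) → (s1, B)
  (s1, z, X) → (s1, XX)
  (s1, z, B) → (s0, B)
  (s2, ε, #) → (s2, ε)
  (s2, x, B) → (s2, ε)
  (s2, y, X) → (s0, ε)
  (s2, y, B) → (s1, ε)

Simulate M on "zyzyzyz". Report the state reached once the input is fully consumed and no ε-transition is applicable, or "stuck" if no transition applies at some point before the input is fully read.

s2

(s0, zyzyzyz, #)
  read z, top #: go to s1, push XX# → (s1, yzyzyz, XX#)
  read y, top X: go to s1, push B → (s1, zyzyz, BX#)
  read z, top B: go to s0, push B → (s0, yzyz, BX#)
  ε-move, top B: go to s2, push ε → (s2, yzyz, X#)
  read y, top X: go to s0, push ε → (s0, zyz, #)
  read z, top #: go to s1, push XX# → (s1, yz, XX#)
  read y, top X: go to s1, push B → (s1, z, BX#)
  read z, top B: go to s0, push B → (s0, ε, BX#)
  ε-move, top B: go to s2, push ε → (s2, ε, X#)
All input consumed; M is in state s2.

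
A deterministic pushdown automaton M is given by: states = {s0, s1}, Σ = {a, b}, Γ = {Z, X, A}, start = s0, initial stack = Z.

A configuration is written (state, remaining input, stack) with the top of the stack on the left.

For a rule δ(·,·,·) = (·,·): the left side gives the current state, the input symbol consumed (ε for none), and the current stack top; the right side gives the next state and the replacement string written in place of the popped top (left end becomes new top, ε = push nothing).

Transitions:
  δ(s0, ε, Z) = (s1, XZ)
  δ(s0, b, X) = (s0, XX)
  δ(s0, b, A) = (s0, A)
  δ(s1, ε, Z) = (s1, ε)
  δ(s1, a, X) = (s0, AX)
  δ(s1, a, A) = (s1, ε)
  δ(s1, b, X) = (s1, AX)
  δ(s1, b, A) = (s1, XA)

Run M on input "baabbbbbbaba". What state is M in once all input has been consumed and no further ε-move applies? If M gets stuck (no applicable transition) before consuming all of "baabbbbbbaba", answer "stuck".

(s0, baabbbbbbaba, Z)
  ε-move, top Z: go to s1, push XZ → (s1, baabbbbbbaba, XZ)
  read b, top X: go to s1, push AX → (s1, aabbbbbbaba, AXZ)
  read a, top A: go to s1, push ε → (s1, abbbbbbaba, XZ)
  read a, top X: go to s0, push AX → (s0, bbbbbbaba, AXZ)
  read b, top A: go to s0, push A → (s0, bbbbbaba, AXZ)
  read b, top A: go to s0, push A → (s0, bbbbaba, AXZ)
  read b, top A: go to s0, push A → (s0, bbbaba, AXZ)
  read b, top A: go to s0, push A → (s0, bbaba, AXZ)
  read b, top A: go to s0, push A → (s0, baba, AXZ)
  read b, top A: go to s0, push A → (s0, aba, AXZ)
No transition for (s0, a, top A); M blocks with input aba remaining.

stuck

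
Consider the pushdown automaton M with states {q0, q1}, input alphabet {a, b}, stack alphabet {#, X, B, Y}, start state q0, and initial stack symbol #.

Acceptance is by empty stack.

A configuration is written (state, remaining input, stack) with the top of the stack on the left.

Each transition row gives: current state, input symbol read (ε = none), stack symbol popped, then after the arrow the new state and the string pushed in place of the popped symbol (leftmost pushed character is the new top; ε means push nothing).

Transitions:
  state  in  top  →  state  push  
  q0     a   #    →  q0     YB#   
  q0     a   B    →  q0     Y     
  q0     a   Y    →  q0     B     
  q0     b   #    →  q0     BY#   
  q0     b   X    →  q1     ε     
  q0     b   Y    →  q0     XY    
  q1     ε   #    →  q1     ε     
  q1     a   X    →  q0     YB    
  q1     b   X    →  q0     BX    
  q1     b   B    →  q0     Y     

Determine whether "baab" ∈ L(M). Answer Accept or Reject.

Reject

No computation consumes all input and empties the stack.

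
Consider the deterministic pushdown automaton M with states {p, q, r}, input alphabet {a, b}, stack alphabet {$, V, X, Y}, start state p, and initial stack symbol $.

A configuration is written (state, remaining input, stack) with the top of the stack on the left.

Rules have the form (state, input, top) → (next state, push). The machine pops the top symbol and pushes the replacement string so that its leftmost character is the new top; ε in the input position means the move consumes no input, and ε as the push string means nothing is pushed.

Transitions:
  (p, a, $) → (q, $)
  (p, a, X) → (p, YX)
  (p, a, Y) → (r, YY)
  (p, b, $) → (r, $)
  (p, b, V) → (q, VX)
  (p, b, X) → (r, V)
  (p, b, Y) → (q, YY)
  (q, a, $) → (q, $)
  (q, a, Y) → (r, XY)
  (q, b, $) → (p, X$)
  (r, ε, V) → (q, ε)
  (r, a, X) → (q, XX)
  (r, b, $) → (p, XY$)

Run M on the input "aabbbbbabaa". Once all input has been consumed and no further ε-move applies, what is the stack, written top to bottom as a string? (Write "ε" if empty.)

XXYYX$

(p, aabbbbbabaa, $)
  read a, top $: go to q, push $ → (q, abbbbbabaa, $)
  read a, top $: go to q, push $ → (q, bbbbbabaa, $)
  read b, top $: go to p, push X$ → (p, bbbbabaa, X$)
  read b, top X: go to r, push V → (r, bbbabaa, V$)
  ε-move, top V: go to q, push ε → (q, bbbabaa, $)
  read b, top $: go to p, push X$ → (p, bbabaa, X$)
  read b, top X: go to r, push V → (r, babaa, V$)
  ε-move, top V: go to q, push ε → (q, babaa, $)
  read b, top $: go to p, push X$ → (p, abaa, X$)
  read a, top X: go to p, push YX → (p, baa, YX$)
  read b, top Y: go to q, push YY → (q, aa, YYX$)
  read a, top Y: go to r, push XY → (r, a, XYYX$)
  read a, top X: go to q, push XX → (q, ε, XXYYX$)
All input consumed in state q with stack XXYYX$.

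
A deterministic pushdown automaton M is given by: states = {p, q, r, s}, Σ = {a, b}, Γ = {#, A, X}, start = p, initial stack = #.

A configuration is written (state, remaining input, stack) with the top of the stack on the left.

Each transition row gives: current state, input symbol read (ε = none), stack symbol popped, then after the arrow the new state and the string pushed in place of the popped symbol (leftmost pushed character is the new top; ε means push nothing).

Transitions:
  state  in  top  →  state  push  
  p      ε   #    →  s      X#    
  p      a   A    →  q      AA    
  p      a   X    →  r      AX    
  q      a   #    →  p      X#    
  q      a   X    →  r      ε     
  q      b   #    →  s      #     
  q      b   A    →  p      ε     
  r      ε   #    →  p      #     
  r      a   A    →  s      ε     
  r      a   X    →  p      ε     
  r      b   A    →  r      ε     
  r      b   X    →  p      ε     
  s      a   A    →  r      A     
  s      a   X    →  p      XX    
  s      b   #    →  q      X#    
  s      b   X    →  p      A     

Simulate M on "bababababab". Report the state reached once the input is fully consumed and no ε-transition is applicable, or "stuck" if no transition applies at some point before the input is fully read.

p

(p, bababababab, #)
  ε-move, top #: go to s, push X# → (s, bababababab, X#)
  read b, top X: go to p, push A → (p, ababababab, A#)
  read a, top A: go to q, push AA → (q, babababab, AA#)
  read b, top A: go to p, push ε → (p, abababab, A#)
  read a, top A: go to q, push AA → (q, bababab, AA#)
  read b, top A: go to p, push ε → (p, ababab, A#)
  read a, top A: go to q, push AA → (q, babab, AA#)
  read b, top A: go to p, push ε → (p, abab, A#)
  read a, top A: go to q, push AA → (q, bab, AA#)
  read b, top A: go to p, push ε → (p, ab, A#)
  read a, top A: go to q, push AA → (q, b, AA#)
  read b, top A: go to p, push ε → (p, ε, A#)
All input consumed; M is in state p.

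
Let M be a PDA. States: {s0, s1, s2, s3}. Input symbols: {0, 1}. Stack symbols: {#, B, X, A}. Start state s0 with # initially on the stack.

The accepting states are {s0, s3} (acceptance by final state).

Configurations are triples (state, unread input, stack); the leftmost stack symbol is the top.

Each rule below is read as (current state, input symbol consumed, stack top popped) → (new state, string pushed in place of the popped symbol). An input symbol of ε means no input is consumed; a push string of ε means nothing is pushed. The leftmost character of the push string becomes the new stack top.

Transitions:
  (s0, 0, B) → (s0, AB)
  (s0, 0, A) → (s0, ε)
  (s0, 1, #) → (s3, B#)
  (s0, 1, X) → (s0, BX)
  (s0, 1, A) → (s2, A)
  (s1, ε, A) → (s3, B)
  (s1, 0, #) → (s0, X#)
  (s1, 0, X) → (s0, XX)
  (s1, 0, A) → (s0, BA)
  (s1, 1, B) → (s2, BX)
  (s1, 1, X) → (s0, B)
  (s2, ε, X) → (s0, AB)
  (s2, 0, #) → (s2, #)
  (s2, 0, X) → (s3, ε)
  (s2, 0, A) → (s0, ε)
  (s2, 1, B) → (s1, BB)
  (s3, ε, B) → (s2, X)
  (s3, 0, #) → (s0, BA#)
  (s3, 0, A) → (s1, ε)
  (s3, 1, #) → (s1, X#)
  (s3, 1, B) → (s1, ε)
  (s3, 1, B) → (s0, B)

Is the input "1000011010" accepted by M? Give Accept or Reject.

Reject

No computation consumes all input and reaches a final state.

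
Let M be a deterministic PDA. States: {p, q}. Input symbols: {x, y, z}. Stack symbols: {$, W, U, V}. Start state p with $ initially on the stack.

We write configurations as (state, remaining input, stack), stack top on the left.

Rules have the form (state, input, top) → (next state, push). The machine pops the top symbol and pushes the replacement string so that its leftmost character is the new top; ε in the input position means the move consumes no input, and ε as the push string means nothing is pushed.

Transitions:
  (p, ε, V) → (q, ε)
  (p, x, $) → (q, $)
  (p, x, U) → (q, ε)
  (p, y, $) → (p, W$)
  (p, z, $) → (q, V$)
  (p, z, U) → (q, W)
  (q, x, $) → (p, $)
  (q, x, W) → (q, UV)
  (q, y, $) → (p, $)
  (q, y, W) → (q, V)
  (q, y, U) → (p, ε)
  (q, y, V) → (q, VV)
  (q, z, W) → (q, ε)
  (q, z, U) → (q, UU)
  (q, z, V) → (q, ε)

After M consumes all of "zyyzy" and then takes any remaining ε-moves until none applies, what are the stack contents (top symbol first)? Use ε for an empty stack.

(p, zyyzy, $) ⊢ (q, yyzy, V$) ⊢ (q, yzy, VV$) ⊢ (q, zy, VVV$) ⊢ (q, y, VV$) ⊢ (q, ε, VVV$)
All input consumed in state q with stack VVV$.

VVV$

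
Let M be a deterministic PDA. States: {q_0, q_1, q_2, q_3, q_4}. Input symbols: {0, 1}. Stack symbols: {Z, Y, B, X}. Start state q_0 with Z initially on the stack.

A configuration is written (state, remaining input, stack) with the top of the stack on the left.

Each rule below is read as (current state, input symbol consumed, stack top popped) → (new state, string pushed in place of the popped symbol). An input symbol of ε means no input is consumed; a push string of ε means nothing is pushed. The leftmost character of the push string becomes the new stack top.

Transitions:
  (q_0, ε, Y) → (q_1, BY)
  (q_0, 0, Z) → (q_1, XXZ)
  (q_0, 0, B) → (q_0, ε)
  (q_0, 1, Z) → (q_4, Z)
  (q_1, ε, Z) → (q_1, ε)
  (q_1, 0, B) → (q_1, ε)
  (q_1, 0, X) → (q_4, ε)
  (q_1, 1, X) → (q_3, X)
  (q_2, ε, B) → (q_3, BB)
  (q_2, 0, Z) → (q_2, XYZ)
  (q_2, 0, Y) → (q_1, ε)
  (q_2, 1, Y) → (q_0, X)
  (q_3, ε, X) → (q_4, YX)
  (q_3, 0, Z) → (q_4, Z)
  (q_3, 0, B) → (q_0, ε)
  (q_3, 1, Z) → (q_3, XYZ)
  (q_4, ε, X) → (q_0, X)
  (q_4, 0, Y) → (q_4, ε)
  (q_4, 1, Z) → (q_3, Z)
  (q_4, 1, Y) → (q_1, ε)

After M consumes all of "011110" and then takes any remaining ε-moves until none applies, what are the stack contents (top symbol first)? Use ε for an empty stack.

(q_0, 011110, Z) ⊢ (q_1, 11110, XXZ) ⊢ (q_3, 1110, XXZ) ⊢ (q_4, 1110, YXXZ) ⊢ (q_1, 110, XXZ) ⊢ (q_3, 10, XXZ) ⊢ (q_4, 10, YXXZ) ⊢ (q_1, 0, XXZ) ⊢ (q_4, ε, XZ) ⊢ (q_0, ε, XZ)
All input consumed in state q_0 with stack XZ.

XZ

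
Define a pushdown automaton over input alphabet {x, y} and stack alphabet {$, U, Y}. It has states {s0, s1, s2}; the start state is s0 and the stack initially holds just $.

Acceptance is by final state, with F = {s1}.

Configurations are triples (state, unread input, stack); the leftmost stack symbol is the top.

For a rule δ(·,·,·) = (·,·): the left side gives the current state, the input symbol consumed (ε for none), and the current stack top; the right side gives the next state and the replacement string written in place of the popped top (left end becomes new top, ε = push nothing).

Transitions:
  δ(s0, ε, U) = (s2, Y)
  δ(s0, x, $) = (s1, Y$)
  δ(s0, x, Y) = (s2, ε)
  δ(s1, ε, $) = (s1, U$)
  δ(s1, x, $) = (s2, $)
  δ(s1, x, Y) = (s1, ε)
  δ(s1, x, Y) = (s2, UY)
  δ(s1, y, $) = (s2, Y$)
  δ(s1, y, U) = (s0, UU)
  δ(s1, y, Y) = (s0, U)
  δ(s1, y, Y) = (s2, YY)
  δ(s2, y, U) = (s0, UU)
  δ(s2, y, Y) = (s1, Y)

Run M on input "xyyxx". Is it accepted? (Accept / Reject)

Accept

One accepting computation: (s0, xyyxx, $) ⊢ (s1, yyxx, Y$) ⊢ (s2, yxx, YY$) ⊢ (s1, xx, YY$) ⊢ (s1, x, Y$) ⊢ (s1, ε, $)
All input consumed and state s1 ∈ F.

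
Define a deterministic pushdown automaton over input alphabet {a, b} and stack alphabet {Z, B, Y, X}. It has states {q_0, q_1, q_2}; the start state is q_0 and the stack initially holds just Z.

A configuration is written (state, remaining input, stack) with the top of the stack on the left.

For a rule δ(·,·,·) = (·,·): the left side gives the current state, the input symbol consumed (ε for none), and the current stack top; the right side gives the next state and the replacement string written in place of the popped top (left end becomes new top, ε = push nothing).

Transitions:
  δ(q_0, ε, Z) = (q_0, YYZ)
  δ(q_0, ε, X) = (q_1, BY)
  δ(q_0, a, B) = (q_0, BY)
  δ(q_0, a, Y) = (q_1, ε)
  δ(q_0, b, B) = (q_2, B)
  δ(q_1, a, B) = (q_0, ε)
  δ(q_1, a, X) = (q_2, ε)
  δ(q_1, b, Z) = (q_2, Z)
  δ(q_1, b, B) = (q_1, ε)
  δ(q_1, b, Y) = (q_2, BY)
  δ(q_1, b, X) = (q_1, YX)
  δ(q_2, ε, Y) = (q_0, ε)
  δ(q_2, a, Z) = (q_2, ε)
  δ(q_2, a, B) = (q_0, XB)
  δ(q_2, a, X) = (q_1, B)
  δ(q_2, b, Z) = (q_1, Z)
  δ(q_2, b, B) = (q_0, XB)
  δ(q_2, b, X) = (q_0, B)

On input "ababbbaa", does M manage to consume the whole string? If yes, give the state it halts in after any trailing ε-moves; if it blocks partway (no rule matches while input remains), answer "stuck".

q_1

(q_0, ababbbaa, Z)
  ε-move, top Z: go to q_0, push YYZ → (q_0, ababbbaa, YYZ)
  read a, top Y: go to q_1, push ε → (q_1, babbbaa, YZ)
  read b, top Y: go to q_2, push BY → (q_2, abbbaa, BYZ)
  read a, top B: go to q_0, push XB → (q_0, bbbaa, XBYZ)
  ε-move, top X: go to q_1, push BY → (q_1, bbbaa, BYBYZ)
  read b, top B: go to q_1, push ε → (q_1, bbaa, YBYZ)
  read b, top Y: go to q_2, push BY → (q_2, baa, BYBYZ)
  read b, top B: go to q_0, push XB → (q_0, aa, XBYBYZ)
  ε-move, top X: go to q_1, push BY → (q_1, aa, BYBYBYZ)
  read a, top B: go to q_0, push ε → (q_0, a, YBYBYZ)
  read a, top Y: go to q_1, push ε → (q_1, ε, BYBYZ)
All input consumed; M is in state q_1.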